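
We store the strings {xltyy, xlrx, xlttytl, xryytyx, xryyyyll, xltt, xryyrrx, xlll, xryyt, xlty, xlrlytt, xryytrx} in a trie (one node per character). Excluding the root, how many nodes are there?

32

Trie structure (* marks end of a word):
(root)
└─ x
   ├─ l
   │  ├─ l
   │  │  └─ l *
   │  ├─ r
   │  │  ├─ l
   │  │  │  └─ y
   │  │  │     └─ t
   │  │  │        └─ t *
   │  │  └─ x *
   │  └─ t
   │     ├─ t *
   │     │  └─ y
   │     │     └─ t
   │     │        └─ l *
   │     └─ y *
   │        └─ y *
   └─ r
      └─ y
         └─ y
            ├─ r
            │  └─ r
            │     └─ x *
            ├─ t *
            │  ├─ r
            │  │  └─ x *
            │  └─ y
            │     └─ x *
            └─ y
               └─ y
                  └─ l
                     └─ l *
Counting every labelled node above: 32.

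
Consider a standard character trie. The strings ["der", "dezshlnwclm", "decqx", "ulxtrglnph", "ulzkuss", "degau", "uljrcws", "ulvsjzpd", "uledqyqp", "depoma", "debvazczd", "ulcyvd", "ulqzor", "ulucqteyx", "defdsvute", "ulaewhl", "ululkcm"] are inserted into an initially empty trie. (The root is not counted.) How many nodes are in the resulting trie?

92

Insert word by word; a character creates a node only if that edge doesn't already exist:
  "der" → 3 new (d, e, r)
  "dezshlnwclm" → prefix "de" already present; 9 new (z, s, h, l, n, w, c, l, m)
  "decqx" → prefix "de" already present; 3 new (c, q, x)
  "ulxtrglnph" → 10 new (u, l, x, t, r, g, l, n, p, h)
  "ulzkuss" → prefix "ul" already present; 5 new (z, k, u, s, s)
  "degau" → prefix "de" already present; 3 new (g, a, u)
  "uljrcws" → prefix "ul" already present; 5 new (j, r, c, w, s)
  "ulvsjzpd" → prefix "ul" already present; 6 new (v, s, j, z, p, d)
  "uledqyqp" → prefix "ul" already present; 6 new (e, d, q, y, q, p)
  "depoma" → prefix "de" already present; 4 new (p, o, m, a)
  "debvazczd" → prefix "de" already present; 7 new (b, v, a, z, c, z, d)
  "ulcyvd" → prefix "ul" already present; 4 new (c, y, v, d)
  "ulqzor" → prefix "ul" already present; 4 new (q, z, o, r)
  "ulucqteyx" → prefix "ul" already present; 7 new (u, c, q, t, e, y, x)
  "defdsvute" → prefix "de" already present; 7 new (f, d, s, v, u, t, e)
  "ulaewhl" → prefix "ul" already present; 5 new (a, e, w, h, l)
  "ululkcm" → prefix "ulu" already present; 4 new (l, k, c, m)
Total nodes = 3 + 9 + 3 + 10 + 5 + 3 + 5 + 6 + 6 + 4 + 7 + 4 + 4 + 7 + 7 + 5 + 4 = 92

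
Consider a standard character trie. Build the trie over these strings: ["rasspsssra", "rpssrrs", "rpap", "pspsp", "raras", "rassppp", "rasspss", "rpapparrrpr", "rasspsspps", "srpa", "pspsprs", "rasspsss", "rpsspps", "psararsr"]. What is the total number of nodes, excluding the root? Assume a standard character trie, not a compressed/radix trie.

53

Trace insertions, counting only characters that open a new branch:
  "rasspsssra" → 10 new (r, a, s, s, p, s, s, s, r, a)
  "rpssrrs" → prefix "r" already present; 6 new (p, s, s, r, r, s)
  "rpap" → prefix "rp" already present; 2 new (a, p)
  "pspsp" → 5 new (p, s, p, s, p)
  "raras" → prefix "ra" already present; 3 new (r, a, s)
  "rassppp" → prefix "rassp" already present; 2 new (p, p)
  "rasspss" → prefix "rasspss" already present; 0 new (none)
  "rpapparrrpr" → prefix "rpap" already present; 7 new (p, a, r, r, r, p, r)
  "rasspsspps" → prefix "rasspss" already present; 3 new (p, p, s)
  "srpa" → 4 new (s, r, p, a)
  "pspsprs" → prefix "pspsp" already present; 2 new (r, s)
  "rasspsss" → prefix "rasspsss" already present; 0 new (none)
  "rpsspps" → prefix "rpss" already present; 3 new (p, p, s)
  "psararsr" → prefix "ps" already present; 6 new (a, r, a, r, s, r)
Total nodes = 10 + 6 + 2 + 5 + 3 + 2 + 0 + 7 + 3 + 4 + 2 + 0 + 3 + 6 = 53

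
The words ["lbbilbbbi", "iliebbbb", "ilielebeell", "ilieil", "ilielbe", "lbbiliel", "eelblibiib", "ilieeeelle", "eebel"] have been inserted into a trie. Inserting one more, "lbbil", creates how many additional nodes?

Every character of "lbbil" already lies on an existing path (it is a prefix of some stored word).
No new nodes are needed: 0.

0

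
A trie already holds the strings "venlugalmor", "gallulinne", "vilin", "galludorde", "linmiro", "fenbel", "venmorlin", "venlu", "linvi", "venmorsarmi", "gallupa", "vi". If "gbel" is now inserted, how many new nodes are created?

3

"g" is already a path in the trie; the remaining "bel" must be added.
So 4 − 1 = 3 new nodes.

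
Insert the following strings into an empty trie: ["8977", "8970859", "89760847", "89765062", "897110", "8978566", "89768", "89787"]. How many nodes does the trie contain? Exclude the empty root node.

Trie structure (* marks end of a word):
(root)
└─ 8
   └─ 9
      └─ 7
         ├─ 0
         │  └─ 8
         │     └─ 5
         │        └─ 9 *
         ├─ 1
         │  └─ 1
         │     └─ 0 *
         ├─ 6
         │  ├─ 0
         │  │  └─ 8
         │  │     └─ 4
         │  │        └─ 7 *
         │  ├─ 5
         │  │  └─ 0
         │  │     └─ 6
         │  │        └─ 2 *
         │  └─ 8 *
         ├─ 7 *
         └─ 8
            ├─ 5
            │  └─ 6
            │     └─ 6 *
            └─ 7 *
Counting every labelled node above: 26.

26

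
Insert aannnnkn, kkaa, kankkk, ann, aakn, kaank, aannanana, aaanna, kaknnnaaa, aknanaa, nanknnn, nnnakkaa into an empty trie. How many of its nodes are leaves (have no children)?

A leaf is a node with no children — equivalently, the end of a word that is not a proper prefix of any other stored word.
Those words: "aaanna", "aakn", "aannanana", "aannnnkn", "aknanaa", "ann", "kaank", "kaknnnaaa", "kankkk", "kkaa", "nanknnn", "nnnakkaa"
Leaf count: 12

12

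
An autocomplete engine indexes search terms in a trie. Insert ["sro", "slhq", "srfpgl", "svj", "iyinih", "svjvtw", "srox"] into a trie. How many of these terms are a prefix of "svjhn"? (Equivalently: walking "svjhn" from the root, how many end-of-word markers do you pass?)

Traverse "svjhn" character by character; count nodes along the way that are marked as word ends.
Prefixes of the query that are stored words: "svj"
Count: 1

1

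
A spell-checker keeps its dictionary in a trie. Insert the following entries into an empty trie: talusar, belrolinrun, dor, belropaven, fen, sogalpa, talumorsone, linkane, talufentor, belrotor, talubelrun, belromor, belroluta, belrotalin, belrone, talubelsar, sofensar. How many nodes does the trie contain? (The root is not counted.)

86

Trace insertions, counting only characters that open a new branch:
  "talusar" → 7 new (t, a, l, u, s, a, r)
  "belrolinrun" → 11 new (b, e, l, r, o, l, i, n, r, u, n)
  "dor" → 3 new (d, o, r)
  "belropaven" → prefix "belro" already present; 5 new (p, a, v, e, n)
  "fen" → 3 new (f, e, n)
  "sogalpa" → 7 new (s, o, g, a, l, p, a)
  "talumorsone" → prefix "talu" already present; 7 new (m, o, r, s, o, n, e)
  "linkane" → 7 new (l, i, n, k, a, n, e)
  "talufentor" → prefix "talu" already present; 6 new (f, e, n, t, o, r)
  "belrotor" → prefix "belro" already present; 3 new (t, o, r)
  "talubelrun" → prefix "talu" already present; 6 new (b, e, l, r, u, n)
  "belromor" → prefix "belro" already present; 3 new (m, o, r)
  "belroluta" → prefix "belrol" already present; 3 new (u, t, a)
  "belrotalin" → prefix "belrot" already present; 4 new (a, l, i, n)
  "belrone" → prefix "belro" already present; 2 new (n, e)
  "talubelsar" → prefix "talubel" already present; 3 new (s, a, r)
  "sofensar" → prefix "so" already present; 6 new (f, e, n, s, a, r)
Total nodes = 7 + 11 + 3 + 5 + 3 + 7 + 7 + 7 + 6 + 3 + 6 + 3 + 3 + 4 + 2 + 3 + 6 = 86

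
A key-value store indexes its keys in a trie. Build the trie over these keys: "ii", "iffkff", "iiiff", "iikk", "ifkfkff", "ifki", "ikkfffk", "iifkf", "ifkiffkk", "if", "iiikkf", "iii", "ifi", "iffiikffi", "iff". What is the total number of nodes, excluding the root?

41

Insert word by word; a character creates a node only if that edge doesn't already exist:
  "ii" → 2 new (i, i)
  "iffkff" → prefix "i" already present; 5 new (f, f, k, f, f)
  "iiiff" → prefix "ii" already present; 3 new (i, f, f)
  "iikk" → prefix "ii" already present; 2 new (k, k)
  "ifkfkff" → prefix "if" already present; 5 new (k, f, k, f, f)
  "ifki" → prefix "ifk" already present; 1 new (i)
  "ikkfffk" → prefix "i" already present; 6 new (k, k, f, f, f, k)
  "iifkf" → prefix "ii" already present; 3 new (f, k, f)
  "ifkiffkk" → prefix "ifki" already present; 4 new (f, f, k, k)
  "if" → prefix "if" already present; 0 new (none)
  "iiikkf" → prefix "iii" already present; 3 new (k, k, f)
  "iii" → prefix "iii" already present; 0 new (none)
  "ifi" → prefix "if" already present; 1 new (i)
  "iffiikffi" → prefix "iff" already present; 6 new (i, i, k, f, f, i)
  "iff" → prefix "iff" already present; 0 new (none)
Total nodes = 2 + 5 + 3 + 2 + 5 + 1 + 6 + 3 + 4 + 0 + 3 + 0 + 1 + 6 + 0 = 41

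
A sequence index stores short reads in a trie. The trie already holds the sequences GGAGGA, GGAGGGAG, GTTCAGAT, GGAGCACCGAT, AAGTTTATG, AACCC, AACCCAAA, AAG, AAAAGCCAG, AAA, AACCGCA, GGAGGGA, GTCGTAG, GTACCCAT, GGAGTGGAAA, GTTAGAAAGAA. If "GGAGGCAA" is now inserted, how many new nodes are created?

Walking "GGAGGCAA" from the root, the first 5 characters ("GGAGG") follow existing edges; "C" is the first miss.
New nodes needed: |"GGAGGCAA"| − 5 = 8 − 5 = 3.

3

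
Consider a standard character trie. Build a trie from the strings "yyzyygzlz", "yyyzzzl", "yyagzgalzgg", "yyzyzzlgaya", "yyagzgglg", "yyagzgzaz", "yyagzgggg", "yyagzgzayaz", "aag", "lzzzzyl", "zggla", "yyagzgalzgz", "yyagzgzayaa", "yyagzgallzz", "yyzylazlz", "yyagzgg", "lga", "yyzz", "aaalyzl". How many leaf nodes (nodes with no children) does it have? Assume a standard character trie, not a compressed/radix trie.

A leaf is a node with no children — equivalently, the end of a word that is not a proper prefix of any other stored word.
Those words: "aaalyzl", "aag", "lga", "lzzzzyl", "yyagzgallzz", "yyagzgalzgg", "yyagzgalzgz", "yyagzgggg", "yyagzgglg", "yyagzgzayaa", "yyagzgzayaz", "yyagzgzaz", "yyyzzzl", "yyzylazlz", "yyzyygzlz", "yyzyzzlgaya", "yyzz", "zggla"
Leaf count: 18

18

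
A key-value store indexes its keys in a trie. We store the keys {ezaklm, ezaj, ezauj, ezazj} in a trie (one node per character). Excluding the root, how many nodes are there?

Trace insertions, counting only characters that open a new branch:
  "ezaklm" → 6 new (e, z, a, k, l, m)
  "ezaj" → prefix "eza" already present; 1 new (j)
  "ezauj" → prefix "eza" already present; 2 new (u, j)
  "ezazj" → prefix "eza" already present; 2 new (z, j)
Total nodes = 6 + 1 + 2 + 2 = 11

11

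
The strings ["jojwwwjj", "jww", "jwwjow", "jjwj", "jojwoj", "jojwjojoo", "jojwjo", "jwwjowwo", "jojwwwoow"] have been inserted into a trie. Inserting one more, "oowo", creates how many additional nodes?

"oowo" shares no prefix with any stored word, so all 4 characters open new nodes.
4 − 0 = 4 new nodes.

4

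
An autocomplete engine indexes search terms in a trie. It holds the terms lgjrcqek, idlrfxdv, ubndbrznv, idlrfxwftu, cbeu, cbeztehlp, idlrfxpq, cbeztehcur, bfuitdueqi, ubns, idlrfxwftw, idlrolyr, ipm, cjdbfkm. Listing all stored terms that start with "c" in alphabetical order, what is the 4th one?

Words with prefix "c", in lexicographic order: "cbeu", "cbeztehcur", "cbeztehlp", "cjdbfkm"
The 4th is cjdbfkm.

cjdbfkm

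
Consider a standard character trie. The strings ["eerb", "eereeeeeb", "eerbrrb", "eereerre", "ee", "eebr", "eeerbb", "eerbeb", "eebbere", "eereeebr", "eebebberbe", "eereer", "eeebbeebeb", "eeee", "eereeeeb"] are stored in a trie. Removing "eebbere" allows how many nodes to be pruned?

After clearing the end-marker at "eebbere", prune upward until reaching a node still needed by another word.
The suffix "bere" (4 nodes) is used only by "eebbere"; the node for "eeb" still has the child "r", so pruning stops there.
Nodes removed: 4

4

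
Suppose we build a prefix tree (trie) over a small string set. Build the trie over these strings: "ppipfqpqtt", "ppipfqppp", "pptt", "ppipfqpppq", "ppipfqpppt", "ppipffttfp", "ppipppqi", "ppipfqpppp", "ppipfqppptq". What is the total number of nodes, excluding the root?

Count nodes per top-level branch (shared prefixes stored once):
  'p'-branch (ppipffttfp, ppipfqppp, ppipfqpppp, ppipfqpppq, ppipfqpppt, ppipfqppptq, ppipfqpqtt, ppipppqi, pptt): 27 nodes
Sum: 27

27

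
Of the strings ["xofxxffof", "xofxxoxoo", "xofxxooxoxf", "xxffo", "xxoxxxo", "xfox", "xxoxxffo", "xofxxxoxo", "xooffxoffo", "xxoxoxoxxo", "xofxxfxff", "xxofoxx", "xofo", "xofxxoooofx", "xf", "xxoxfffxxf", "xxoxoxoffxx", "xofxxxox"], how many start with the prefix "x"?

Filter for entries beginning with "x":
Matches: "xf", "xfox", "xofo", "xofxxffof", "xofxxfxff", "xofxxoooofx", "xofxxooxoxf", "xofxxoxoo", "xofxxxox", "xofxxxoxo", "xooffxoffo", "xxffo", "xxofoxx", "xxoxfffxxf", "xxoxoxoffxx", "xxoxoxoxxo", "xxoxxffo", "xxoxxxo"
Count: 18

18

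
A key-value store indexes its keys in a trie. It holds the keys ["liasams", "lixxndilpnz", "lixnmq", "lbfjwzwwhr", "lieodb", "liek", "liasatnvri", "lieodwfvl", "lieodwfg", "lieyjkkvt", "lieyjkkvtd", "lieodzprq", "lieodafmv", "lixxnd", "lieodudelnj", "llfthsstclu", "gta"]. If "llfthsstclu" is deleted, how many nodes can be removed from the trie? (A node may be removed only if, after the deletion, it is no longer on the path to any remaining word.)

A node on "llfthsstclu"'s path can go only if nothing else ends at it or branches off below it.
The suffix "lfthsstclu" (10 nodes) is used only by "llfthsstclu"; the node for "l" still has the child "i", so pruning stops there.
Nodes removed: 10

10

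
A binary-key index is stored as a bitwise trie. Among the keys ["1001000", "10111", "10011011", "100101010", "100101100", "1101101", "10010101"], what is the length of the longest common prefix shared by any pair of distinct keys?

The deepest shared node is where two words last agree before diverging.
"10010101" and "100101010" agree on "10010101" (8 characters) before diverging; nothing deeper is shared.
Longest shared-prefix length: 8

8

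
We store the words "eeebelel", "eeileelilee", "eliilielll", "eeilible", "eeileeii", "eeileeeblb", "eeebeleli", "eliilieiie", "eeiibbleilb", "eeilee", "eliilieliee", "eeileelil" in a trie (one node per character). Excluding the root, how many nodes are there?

For each word, the new-node count is its length minus the longest prefix already in the trie:
  "eeebelel" → 8 new (e, e, e, b, e, l, e, l)
  "eeileelilee" → prefix "ee" already present; 9 new (i, l, e, e, l, i, l, e, e)
  "eliilielll" → prefix "e" already present; 9 new (l, i, i, l, i, e, l, l, l)
  "eeilible" → prefix "eeil" already present; 4 new (i, b, l, e)
  "eeileeii" → prefix "eeilee" already present; 2 new (i, i)
  "eeileeeblb" → prefix "eeilee" already present; 4 new (e, b, l, b)
  "eeebeleli" → prefix "eeebelel" already present; 1 new (i)
  "eliilieiie" → prefix "eliilie" already present; 3 new (i, i, e)
  "eeiibbleilb" → prefix "eei" already present; 8 new (i, b, b, l, e, i, l, b)
  "eeilee" → prefix "eeilee" already present; 0 new (none)
  "eliilieliee" → prefix "eliiliel" already present; 3 new (i, e, e)
  "eeileelil" → prefix "eeileelil" already present; 0 new (none)
Total nodes = 8 + 9 + 9 + 4 + 2 + 4 + 1 + 3 + 8 + 0 + 3 + 0 = 51

51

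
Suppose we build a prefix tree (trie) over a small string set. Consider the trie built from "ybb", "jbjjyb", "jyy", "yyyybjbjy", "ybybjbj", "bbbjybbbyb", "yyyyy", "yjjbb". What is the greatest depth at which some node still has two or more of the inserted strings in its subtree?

Look for the deepest trie node that still has at least two words in its subtree.
"yyyybjbjy" and "yyyyy" agree on "yyyy" (4 characters) before diverging; nothing deeper is shared.
Longest shared-prefix length: 4

4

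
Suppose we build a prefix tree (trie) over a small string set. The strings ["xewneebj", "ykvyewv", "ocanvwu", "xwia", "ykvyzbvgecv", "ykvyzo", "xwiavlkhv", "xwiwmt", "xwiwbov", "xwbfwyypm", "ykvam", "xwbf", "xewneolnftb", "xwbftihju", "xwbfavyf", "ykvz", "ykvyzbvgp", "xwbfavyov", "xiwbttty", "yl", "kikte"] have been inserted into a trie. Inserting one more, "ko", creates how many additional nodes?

1

Walking "ko" from the root, the first 1 characters ("k") follow existing edges; "o" is the first miss.
Each of the 1 remaining characters creates one node.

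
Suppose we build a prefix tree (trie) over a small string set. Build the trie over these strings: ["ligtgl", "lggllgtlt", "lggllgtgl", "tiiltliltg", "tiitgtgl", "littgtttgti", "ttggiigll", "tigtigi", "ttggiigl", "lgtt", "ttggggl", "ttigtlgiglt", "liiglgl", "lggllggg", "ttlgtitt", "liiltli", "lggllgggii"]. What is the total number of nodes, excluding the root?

86

Count nodes per top-level branch (shared prefixes stored once):
  'l'-branch (lggllggg, lggllgggii, lggllgtgl, lggllgtlt, lgtt, ligtgl, liiglgl, liiltli, littgtttgti): 40 nodes
  't'-branch (tigtigi, tiiltliltg, tiitgtgl, ttggggl, ttggiigl, ttggiigll, ttigtlgiglt, ttlgtitt): 46 nodes
Sum: 86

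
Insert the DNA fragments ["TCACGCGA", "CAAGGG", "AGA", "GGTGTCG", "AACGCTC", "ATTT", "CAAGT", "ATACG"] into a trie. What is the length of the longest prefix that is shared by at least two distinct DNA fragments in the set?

4

Equivalently: take the maximum, over all pairs, of their longest common prefix length.
e.g. "CAAGGG" and "CAAGT" share the prefix "CAAG" of length 4; no pair shares a longer one.
Longest shared-prefix length: 4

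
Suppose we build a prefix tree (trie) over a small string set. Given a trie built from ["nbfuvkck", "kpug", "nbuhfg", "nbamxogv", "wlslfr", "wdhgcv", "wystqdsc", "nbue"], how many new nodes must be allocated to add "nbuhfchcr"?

4

"nbuhf" is already a path in the trie; the remaining "chcr" must be added.
New nodes needed: |"nbuhfchcr"| − 5 = 9 − 5 = 4.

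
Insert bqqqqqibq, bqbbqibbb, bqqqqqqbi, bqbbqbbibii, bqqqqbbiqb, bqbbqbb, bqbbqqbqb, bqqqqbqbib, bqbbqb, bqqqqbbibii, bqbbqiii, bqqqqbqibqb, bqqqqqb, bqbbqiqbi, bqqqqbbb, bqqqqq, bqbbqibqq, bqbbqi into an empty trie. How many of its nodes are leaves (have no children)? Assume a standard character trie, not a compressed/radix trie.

14

A leaf is a node with no children — equivalently, the end of a word that is not a proper prefix of any other stored word.
Those words: "bqbbqbbibii", "bqbbqibbb", "bqbbqibqq", "bqbbqiii", "bqbbqiqbi", "bqbbqqbqb", "bqqqqbbb", "bqqqqbbibii", "bqqqqbbiqb", "bqqqqbqbib", "bqqqqbqibqb", "bqqqqqb", "bqqqqqibq", "bqqqqqqbi"
Leaf count: 14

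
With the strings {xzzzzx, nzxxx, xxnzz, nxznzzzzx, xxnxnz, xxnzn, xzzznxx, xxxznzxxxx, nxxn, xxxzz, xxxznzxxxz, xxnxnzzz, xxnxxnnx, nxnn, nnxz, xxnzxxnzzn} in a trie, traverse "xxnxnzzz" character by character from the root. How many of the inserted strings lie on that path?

Traverse "xxnxnzzz" character by character; count nodes along the way that are marked as word ends.
Prefixes of the query that are stored words: "xxnxnz", "xxnxnzzz"
Count: 2

2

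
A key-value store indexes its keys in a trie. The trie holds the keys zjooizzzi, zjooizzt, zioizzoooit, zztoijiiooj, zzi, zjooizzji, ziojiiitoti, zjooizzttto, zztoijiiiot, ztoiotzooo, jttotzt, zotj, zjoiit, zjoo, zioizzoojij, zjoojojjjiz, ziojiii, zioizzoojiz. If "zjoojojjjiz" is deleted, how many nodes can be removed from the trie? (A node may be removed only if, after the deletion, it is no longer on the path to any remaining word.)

7

A node on "zjoojojjjiz"'s path can go only if nothing else ends at it or branches off below it.
The suffix "jojjjiz" (7 nodes) is used only by "zjoojojjjiz"; the node for "zjoo" still has the child "i", so pruning stops there.
Nodes removed: 7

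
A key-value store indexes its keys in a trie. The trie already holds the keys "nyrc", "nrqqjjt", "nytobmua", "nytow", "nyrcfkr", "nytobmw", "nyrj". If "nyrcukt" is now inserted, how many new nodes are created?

3

"nyrc" is already a path in the trie; the remaining "ukt" must be added.
So 7 − 4 = 3 new nodes.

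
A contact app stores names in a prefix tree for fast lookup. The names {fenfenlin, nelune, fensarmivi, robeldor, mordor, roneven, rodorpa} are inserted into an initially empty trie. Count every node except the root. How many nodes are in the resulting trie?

Count nodes per top-level branch (shared prefixes stored once):
  'f'-branch (fenfenlin, fensarmivi): 16 nodes
  'm'-branch (mordor): 6 nodes
  'n'-branch (nelune): 6 nodes
  'r'-branch (robeldor, rodorpa, roneven): 18 nodes
Sum: 46

46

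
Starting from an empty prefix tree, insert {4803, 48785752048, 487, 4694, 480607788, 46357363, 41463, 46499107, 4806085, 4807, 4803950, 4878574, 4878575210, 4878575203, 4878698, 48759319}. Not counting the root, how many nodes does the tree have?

Insert word by word; a character creates a node only if that edge doesn't already exist:
  "4803" → 4 new (4, 8, 0, 3)
  "48785752048" → prefix "48" already present; 9 new (7, 8, 5, 7, 5, 2, 0, 4, 8)
  "487" → prefix "487" already present; 0 new (none)
  "4694" → prefix "4" already present; 3 new (6, 9, 4)
  "480607788" → prefix "480" already present; 6 new (6, 0, 7, 7, 8, 8)
  "46357363" → prefix "46" already present; 6 new (3, 5, 7, 3, 6, 3)
  "41463" → prefix "4" already present; 4 new (1, 4, 6, 3)
  "46499107" → prefix "46" already present; 6 new (4, 9, 9, 1, 0, 7)
  "4806085" → prefix "48060" already present; 2 new (8, 5)
  "4807" → prefix "480" already present; 1 new (7)
  "4803950" → prefix "4803" already present; 3 new (9, 5, 0)
  "4878574" → prefix "487857" already present; 1 new (4)
  "4878575210" → prefix "48785752" already present; 2 new (1, 0)
  "4878575203" → prefix "487857520" already present; 1 new (3)
  "4878698" → prefix "4878" already present; 3 new (6, 9, 8)
  "48759319" → prefix "487" already present; 5 new (5, 9, 3, 1, 9)
Total nodes = 4 + 9 + 0 + 3 + 6 + 6 + 4 + 6 + 2 + 1 + 3 + 1 + 2 + 1 + 3 + 5 = 56

56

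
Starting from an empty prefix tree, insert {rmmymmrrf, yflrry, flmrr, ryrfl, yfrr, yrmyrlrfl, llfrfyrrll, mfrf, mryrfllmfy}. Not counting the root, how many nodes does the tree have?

For each word, the new-node count is its length minus the longest prefix already in the trie:
  "rmmymmrrf" → 9 new (r, m, m, y, m, m, r, r, f)
  "yflrry" → 6 new (y, f, l, r, r, y)
  "flmrr" → 5 new (f, l, m, r, r)
  "ryrfl" → prefix "r" already present; 4 new (y, r, f, l)
  "yfrr" → prefix "yf" already present; 2 new (r, r)
  "yrmyrlrfl" → prefix "y" already present; 8 new (r, m, y, r, l, r, f, l)
  "llfrfyrrll" → 10 new (l, l, f, r, f, y, r, r, l, l)
  "mfrf" → 4 new (m, f, r, f)
  "mryrfllmfy" → prefix "m" already present; 9 new (r, y, r, f, l, l, m, f, y)
Total nodes = 9 + 6 + 5 + 4 + 2 + 8 + 10 + 4 + 9 = 57

57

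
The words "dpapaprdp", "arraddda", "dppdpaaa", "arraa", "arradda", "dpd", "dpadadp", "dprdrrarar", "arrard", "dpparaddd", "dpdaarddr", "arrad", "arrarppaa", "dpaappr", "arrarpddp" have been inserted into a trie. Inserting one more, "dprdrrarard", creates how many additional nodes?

1

"dprdrrarar" is already a path in the trie; the remaining "d" must be added.
Each of the 1 remaining characters creates one node.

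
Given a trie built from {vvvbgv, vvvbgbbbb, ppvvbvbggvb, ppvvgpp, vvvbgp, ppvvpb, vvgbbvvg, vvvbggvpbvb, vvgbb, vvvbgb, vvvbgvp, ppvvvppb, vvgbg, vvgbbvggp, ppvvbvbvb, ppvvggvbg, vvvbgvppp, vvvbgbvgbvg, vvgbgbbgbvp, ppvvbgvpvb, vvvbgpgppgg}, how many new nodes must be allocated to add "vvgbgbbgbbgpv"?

4

Walking "vvgbgbbgbbgpv" from the root, the first 9 characters ("vvgbgbbgb") follow existing edges; "b" is the first miss.
New nodes needed: |"vvgbgbbgbbgpv"| − 9 = 13 − 9 = 4.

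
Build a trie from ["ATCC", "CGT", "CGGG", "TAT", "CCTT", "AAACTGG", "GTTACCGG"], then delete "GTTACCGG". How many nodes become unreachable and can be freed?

8

A node on "GTTACCGG"'s path can go only if nothing else ends at it or branches off below it.
No other word shares any prefix with "GTTACCGG", so all 8 of its nodes go.
Nodes removed: 8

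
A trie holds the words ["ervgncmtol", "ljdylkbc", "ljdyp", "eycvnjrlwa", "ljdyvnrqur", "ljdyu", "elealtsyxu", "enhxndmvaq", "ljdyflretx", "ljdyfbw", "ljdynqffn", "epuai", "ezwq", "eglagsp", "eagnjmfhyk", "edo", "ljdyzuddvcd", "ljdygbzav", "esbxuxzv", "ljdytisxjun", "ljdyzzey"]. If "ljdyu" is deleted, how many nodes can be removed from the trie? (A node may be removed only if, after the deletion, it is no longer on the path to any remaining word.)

1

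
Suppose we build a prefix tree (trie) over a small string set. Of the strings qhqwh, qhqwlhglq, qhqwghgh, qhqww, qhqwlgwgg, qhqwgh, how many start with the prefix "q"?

Filter for entries beginning with "q":
Matches: "qhqwgh", "qhqwghgh", "qhqwh", "qhqwlgwgg", "qhqwlhglq", "qhqww"
Count: 6

6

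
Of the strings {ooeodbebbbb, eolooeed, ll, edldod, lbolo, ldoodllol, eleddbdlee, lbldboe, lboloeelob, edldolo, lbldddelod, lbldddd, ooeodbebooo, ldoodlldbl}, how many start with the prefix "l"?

Walk to "l"; the words in its subtree are exactly those with that prefix.
Words under "l": lbldboe, lbldddd, lbldddelod, lbolo, lboloeelob, ldoodlldbl, ldoodllol, ll
Count: 8

8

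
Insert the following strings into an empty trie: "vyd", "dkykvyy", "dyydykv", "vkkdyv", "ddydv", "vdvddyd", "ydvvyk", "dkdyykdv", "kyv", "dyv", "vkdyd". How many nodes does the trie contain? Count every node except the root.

50

Insert word by word; a character creates a node only if that edge doesn't already exist:
  "vyd" → 3 new (v, y, d)
  "dkykvyy" → 7 new (d, k, y, k, v, y, y)
  "dyydykv" → prefix "d" already present; 6 new (y, y, d, y, k, v)
  "vkkdyv" → prefix "v" already present; 5 new (k, k, d, y, v)
  "ddydv" → prefix "d" already present; 4 new (d, y, d, v)
  "vdvddyd" → prefix "v" already present; 6 new (d, v, d, d, y, d)
  "ydvvyk" → 6 new (y, d, v, v, y, k)
  "dkdyykdv" → prefix "dk" already present; 6 new (d, y, y, k, d, v)
  "kyv" → 3 new (k, y, v)
  "dyv" → prefix "dy" already present; 1 new (v)
  "vkdyd" → prefix "vk" already present; 3 new (d, y, d)
Total nodes = 3 + 7 + 6 + 5 + 4 + 6 + 6 + 6 + 3 + 1 + 3 = 50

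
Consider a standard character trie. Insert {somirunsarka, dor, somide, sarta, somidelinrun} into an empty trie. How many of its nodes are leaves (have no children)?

4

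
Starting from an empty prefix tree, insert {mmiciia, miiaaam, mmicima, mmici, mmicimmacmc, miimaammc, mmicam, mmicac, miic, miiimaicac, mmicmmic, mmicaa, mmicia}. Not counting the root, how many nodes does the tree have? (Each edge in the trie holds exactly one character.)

Trace insertions, counting only characters that open a new branch:
  "mmiciia" → 7 new (m, m, i, c, i, i, a)
  "miiaaam" → prefix "m" already present; 6 new (i, i, a, a, a, m)
  "mmicima" → prefix "mmici" already present; 2 new (m, a)
  "mmici" → prefix "mmici" already present; 0 new (none)
  "mmicimmacmc" → prefix "mmicim" already present; 5 new (m, a, c, m, c)
  "miimaammc" → prefix "mii" already present; 6 new (m, a, a, m, m, c)
  "mmicam" → prefix "mmic" already present; 2 new (a, m)
  "mmicac" → prefix "mmica" already present; 1 new (c)
  "miic" → prefix "mii" already present; 1 new (c)
  "miiimaicac" → prefix "mii" already present; 7 new (i, m, a, i, c, a, c)
  "mmicmmic" → prefix "mmic" already present; 4 new (m, m, i, c)
  "mmicaa" → prefix "mmica" already present; 1 new (a)
  "mmicia" → prefix "mmici" already present; 1 new (a)
Total nodes = 7 + 6 + 2 + 0 + 5 + 6 + 2 + 1 + 1 + 7 + 4 + 1 + 1 = 43

43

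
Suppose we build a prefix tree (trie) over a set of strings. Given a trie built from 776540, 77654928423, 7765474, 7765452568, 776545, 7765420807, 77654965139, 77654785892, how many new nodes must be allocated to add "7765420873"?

2

"77654208" is already a path in the trie; the remaining "73" must be added.
New nodes needed: |"7765420873"| − 8 = 10 − 8 = 2.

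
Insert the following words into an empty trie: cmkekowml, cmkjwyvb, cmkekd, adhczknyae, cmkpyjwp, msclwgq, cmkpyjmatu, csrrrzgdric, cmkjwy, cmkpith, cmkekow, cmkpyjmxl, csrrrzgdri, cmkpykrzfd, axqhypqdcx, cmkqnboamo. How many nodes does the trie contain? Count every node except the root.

Insert word by word; a character creates a node only if that edge doesn't already exist:
  "cmkekowml" → 9 new (c, m, k, e, k, o, w, m, l)
  "cmkjwyvb" → prefix "cmk" already present; 5 new (j, w, y, v, b)
  "cmkekd" → prefix "cmkek" already present; 1 new (d)
  "adhczknyae" → 10 new (a, d, h, c, z, k, n, y, a, e)
  "cmkpyjwp" → prefix "cmk" already present; 5 new (p, y, j, w, p)
  "msclwgq" → 7 new (m, s, c, l, w, g, q)
  "cmkpyjmatu" → prefix "cmkpyj" already present; 4 new (m, a, t, u)
  "csrrrzgdric" → prefix "c" already present; 10 new (s, r, r, r, z, g, d, r, i, c)
  "cmkjwy" → prefix "cmkjwy" already present; 0 new (none)
  "cmkpith" → prefix "cmkp" already present; 3 new (i, t, h)
  "cmkekow" → prefix "cmkekow" already present; 0 new (none)
  "cmkpyjmxl" → prefix "cmkpyjm" already present; 2 new (x, l)
  "csrrrzgdri" → prefix "csrrrzgdri" already present; 0 new (none)
  "cmkpykrzfd" → prefix "cmkpy" already present; 5 new (k, r, z, f, d)
  "axqhypqdcx" → prefix "a" already present; 9 new (x, q, h, y, p, q, d, c, x)
  "cmkqnboamo" → prefix "cmk" already present; 7 new (q, n, b, o, a, m, o)
Total nodes = 9 + 5 + 1 + 10 + 5 + 7 + 4 + 10 + 0 + 3 + 0 + 2 + 0 + 5 + 9 + 7 = 77

77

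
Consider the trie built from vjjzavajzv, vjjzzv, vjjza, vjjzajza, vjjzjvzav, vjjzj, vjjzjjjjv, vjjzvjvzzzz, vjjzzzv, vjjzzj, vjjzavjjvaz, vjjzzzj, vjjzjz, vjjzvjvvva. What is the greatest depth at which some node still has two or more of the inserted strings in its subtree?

The deepest shared node is where two words last agree before diverging.
"vjjzvjvvva" and "vjjzvjvzzzz" agree on "vjjzvjv" (7 characters) before diverging; nothing deeper is shared.
Longest shared-prefix length: 7

7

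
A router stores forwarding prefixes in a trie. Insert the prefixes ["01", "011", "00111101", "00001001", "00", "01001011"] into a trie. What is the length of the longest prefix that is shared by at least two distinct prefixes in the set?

2

Equivalently: take the maximum, over all pairs, of their longest common prefix length.
e.g. "00" and "00001001" share the prefix "00" of length 2; no pair shares a longer one.
Longest shared-prefix length: 2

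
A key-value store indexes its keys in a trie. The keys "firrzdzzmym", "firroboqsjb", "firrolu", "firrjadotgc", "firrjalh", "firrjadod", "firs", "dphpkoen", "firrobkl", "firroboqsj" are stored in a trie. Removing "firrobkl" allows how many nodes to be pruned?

2

Walk "firrobkl" from the leaf back toward the root, removing each node that no remaining word uses.
The suffix "kl" (2 nodes) is used only by "firrobkl"; the node for "firrob" still has the child "o", so pruning stops there.
Nodes removed: 2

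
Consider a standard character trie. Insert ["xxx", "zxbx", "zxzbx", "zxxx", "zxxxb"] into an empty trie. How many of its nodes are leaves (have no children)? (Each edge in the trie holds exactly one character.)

Leaves are exactly the stored words that no other stored word extends.
Those words: "xxx", "zxbx", "zxxxb", "zxzbx"
Leaf count: 4

4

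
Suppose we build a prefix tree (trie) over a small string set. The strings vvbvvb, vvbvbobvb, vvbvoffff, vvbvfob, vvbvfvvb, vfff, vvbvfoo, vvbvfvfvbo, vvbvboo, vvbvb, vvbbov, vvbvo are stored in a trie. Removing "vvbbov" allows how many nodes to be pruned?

After clearing the end-marker at "vvbbov", prune upward until reaching a node still needed by another word.
The suffix "bov" (3 nodes) is used only by "vvbbov"; the node for "vvb" still has the child "v", so pruning stops there.
Nodes removed: 3

3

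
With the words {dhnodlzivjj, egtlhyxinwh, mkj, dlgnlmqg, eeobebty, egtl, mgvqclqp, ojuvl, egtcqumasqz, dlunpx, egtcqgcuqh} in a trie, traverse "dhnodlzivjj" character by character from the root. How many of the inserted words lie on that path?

1

Check each prefix of "dhnodlzivjj" against the stored set — each match is an end-marker on the path.
Prefixes of the query that are stored words: "dhnodlzivjj"
Count: 1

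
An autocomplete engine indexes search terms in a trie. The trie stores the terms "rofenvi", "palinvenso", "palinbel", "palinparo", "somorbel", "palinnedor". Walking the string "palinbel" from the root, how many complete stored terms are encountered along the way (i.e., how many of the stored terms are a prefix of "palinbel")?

Walk "palinbel" from the root; an end-of-word marker is hit whenever a stored word is a prefix of "palinbel".
Prefixes of the query that are stored words: "palinbel"
Count: 1

1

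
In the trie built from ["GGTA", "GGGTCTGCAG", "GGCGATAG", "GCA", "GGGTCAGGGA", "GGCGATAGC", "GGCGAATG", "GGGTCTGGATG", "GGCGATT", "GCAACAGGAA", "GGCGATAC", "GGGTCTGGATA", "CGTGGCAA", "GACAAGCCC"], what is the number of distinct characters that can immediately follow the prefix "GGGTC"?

Walk "GGGTC" from the root, arriving at one node.
Distinct next characters after "GGGTC": A, T.
That node has 2 child edges.

2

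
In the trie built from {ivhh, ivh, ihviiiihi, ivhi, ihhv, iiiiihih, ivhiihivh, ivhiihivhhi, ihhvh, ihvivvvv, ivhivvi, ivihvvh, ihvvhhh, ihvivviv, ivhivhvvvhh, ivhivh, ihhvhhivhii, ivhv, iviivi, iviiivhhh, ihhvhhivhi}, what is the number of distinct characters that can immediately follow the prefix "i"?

3

Walk "i" from the root, arriving at one node.
Distinct next characters after "i": h, i, v.
That node has 3 child edges.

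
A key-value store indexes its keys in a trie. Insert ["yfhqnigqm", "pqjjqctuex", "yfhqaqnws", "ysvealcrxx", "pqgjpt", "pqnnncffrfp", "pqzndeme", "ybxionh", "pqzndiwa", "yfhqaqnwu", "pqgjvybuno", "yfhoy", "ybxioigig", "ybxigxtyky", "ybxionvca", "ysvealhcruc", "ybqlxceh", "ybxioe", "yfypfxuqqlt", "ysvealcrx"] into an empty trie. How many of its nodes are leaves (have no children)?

19

A leaf is a node with no children — equivalently, the end of a word that is not a proper prefix of any other stored word.
Those words: "pqgjpt", "pqgjvybuno", "pqjjqctuex", "pqnnncffrfp", "pqzndeme", "pqzndiwa", "ybqlxceh", "ybxigxtyky", "ybxioe", "ybxioigig", "ybxionh", "ybxionvca", "yfhoy", "yfhqaqnws", "yfhqaqnwu", "yfhqnigqm", "yfypfxuqqlt", "ysvealcrxx", "ysvealhcruc"
Leaf count: 19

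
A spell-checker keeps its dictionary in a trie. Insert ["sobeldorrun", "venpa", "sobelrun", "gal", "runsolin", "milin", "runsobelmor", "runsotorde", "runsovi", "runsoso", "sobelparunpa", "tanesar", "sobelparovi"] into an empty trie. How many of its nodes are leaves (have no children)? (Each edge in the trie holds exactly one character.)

13

A leaf is a node with no children — equivalently, the end of a word that is not a proper prefix of any other stored word.
Those words: "gal", "milin", "runsobelmor", "runsolin", "runsoso", "runsotorde", "runsovi", "sobeldorrun", "sobelparovi", "sobelparunpa", "sobelrun", "tanesar", "venpa"
Leaf count: 13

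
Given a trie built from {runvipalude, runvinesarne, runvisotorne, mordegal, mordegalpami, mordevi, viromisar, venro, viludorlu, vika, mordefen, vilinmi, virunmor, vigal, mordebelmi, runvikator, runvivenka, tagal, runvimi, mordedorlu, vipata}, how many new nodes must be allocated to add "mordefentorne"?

5

Walking "mordefentorne" from the root, the first 8 characters ("mordefen") follow existing edges; "t" is the first miss.
So 13 − 8 = 5 new nodes.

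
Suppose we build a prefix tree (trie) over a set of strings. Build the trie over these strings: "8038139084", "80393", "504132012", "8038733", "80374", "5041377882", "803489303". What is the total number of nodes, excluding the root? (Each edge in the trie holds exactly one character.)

37

Count nodes per top-level branch (shared prefixes stored once):
  '5'-branch (504132012, 5041377882): 14 nodes
  '8'-branch (803489303, 80374, 8038139084, 8038733, 80393): 23 nodes
Sum: 37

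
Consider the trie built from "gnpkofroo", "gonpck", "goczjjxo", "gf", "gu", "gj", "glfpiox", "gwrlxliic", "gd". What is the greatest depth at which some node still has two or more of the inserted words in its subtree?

The deepest shared node is where two words last agree before diverging.
e.g. "goczjjxo" and "gonpck" share the prefix "go" of length 2; no pair shares a longer one.
Longest shared-prefix length: 2

2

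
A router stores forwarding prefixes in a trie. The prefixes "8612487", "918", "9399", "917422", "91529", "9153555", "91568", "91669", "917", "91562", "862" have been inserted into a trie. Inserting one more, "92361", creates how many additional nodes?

4

"9" is already a path in the trie; the remaining "2361" must be added.
Each of the 4 remaining characters creates one node.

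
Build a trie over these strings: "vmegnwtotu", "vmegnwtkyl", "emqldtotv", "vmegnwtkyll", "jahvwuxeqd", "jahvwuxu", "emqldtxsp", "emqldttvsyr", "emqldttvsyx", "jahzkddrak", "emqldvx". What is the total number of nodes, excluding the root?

52

Insert word by word; a character creates a node only if that edge doesn't already exist:
  "vmegnwtotu" → 10 new (v, m, e, g, n, w, t, o, t, u)
  "vmegnwtkyl" → prefix "vmegnwt" already present; 3 new (k, y, l)
  "emqldtotv" → 9 new (e, m, q, l, d, t, o, t, v)
  "vmegnwtkyll" → prefix "vmegnwtkyl" already present; 1 new (l)
  "jahvwuxeqd" → 10 new (j, a, h, v, w, u, x, e, q, d)
  "jahvwuxu" → prefix "jahvwux" already present; 1 new (u)
  "emqldtxsp" → prefix "emqldt" already present; 3 new (x, s, p)
  "emqldttvsyr" → prefix "emqldt" already present; 5 new (t, v, s, y, r)
  "emqldttvsyx" → prefix "emqldttvsy" already present; 1 new (x)
  "jahzkddrak" → prefix "jah" already present; 7 new (z, k, d, d, r, a, k)
  "emqldvx" → prefix "emqld" already present; 2 new (v, x)
Total nodes = 10 + 3 + 9 + 1 + 10 + 1 + 3 + 5 + 1 + 7 + 2 = 52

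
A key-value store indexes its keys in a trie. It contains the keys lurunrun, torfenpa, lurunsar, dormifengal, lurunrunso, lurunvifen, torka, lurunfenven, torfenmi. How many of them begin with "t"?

3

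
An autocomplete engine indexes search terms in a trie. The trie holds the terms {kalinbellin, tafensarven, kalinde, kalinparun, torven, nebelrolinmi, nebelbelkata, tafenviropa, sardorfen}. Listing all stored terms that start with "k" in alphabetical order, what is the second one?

Words with prefix "k", in lexicographic order: "kalinbellin", "kalinde", "kalinparun"
The 2nd is kalinde.

kalinde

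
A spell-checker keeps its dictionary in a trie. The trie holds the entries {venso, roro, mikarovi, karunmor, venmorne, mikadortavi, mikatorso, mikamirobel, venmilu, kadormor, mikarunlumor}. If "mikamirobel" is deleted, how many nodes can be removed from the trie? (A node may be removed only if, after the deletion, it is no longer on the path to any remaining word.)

7

Walk "mikamirobel" from the leaf back toward the root, removing each node that no remaining word uses.
The suffix "mirobel" (7 nodes) is used only by "mikamirobel"; the node for "mika" still has the child "r", so pruning stops there.
Nodes removed: 7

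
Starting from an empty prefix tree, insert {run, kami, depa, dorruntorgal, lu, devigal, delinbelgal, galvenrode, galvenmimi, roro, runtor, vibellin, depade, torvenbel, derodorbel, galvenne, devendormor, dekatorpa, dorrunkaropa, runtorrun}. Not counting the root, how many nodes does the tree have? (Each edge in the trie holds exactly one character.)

Trace insertions, counting only characters that open a new branch:
  "run" → 3 new (r, u, n)
  "kami" → 4 new (k, a, m, i)
  "depa" → 4 new (d, e, p, a)
  "dorruntorgal" → prefix "d" already present; 11 new (o, r, r, u, n, t, o, r, g, a, l)
  "lu" → 2 new (l, u)
  "devigal" → prefix "de" already present; 5 new (v, i, g, a, l)
  "delinbelgal" → prefix "de" already present; 9 new (l, i, n, b, e, l, g, a, l)
  "galvenrode" → 10 new (g, a, l, v, e, n, r, o, d, e)
  "galvenmimi" → prefix "galven" already present; 4 new (m, i, m, i)
  "roro" → prefix "r" already present; 3 new (o, r, o)
  "runtor" → prefix "run" already present; 3 new (t, o, r)
  "vibellin" → 8 new (v, i, b, e, l, l, i, n)
  "depade" → prefix "depa" already present; 2 new (d, e)
  "torvenbel" → 9 new (t, o, r, v, e, n, b, e, l)
  "derodorbel" → prefix "de" already present; 8 new (r, o, d, o, r, b, e, l)
  "galvenne" → prefix "galven" already present; 2 new (n, e)
  "devendormor" → prefix "dev" already present; 8 new (e, n, d, o, r, m, o, r)
  "dekatorpa" → prefix "de" already present; 7 new (k, a, t, o, r, p, a)
  "dorrunkaropa" → prefix "dorrun" already present; 6 new (k, a, r, o, p, a)
  "runtorrun" → prefix "runtor" already present; 3 new (r, u, n)
Total nodes = 3 + 4 + 4 + 11 + 2 + 5 + 9 + 10 + 4 + 3 + 3 + 8 + 2 + 9 + 8 + 2 + 8 + 7 + 6 + 3 = 111

111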